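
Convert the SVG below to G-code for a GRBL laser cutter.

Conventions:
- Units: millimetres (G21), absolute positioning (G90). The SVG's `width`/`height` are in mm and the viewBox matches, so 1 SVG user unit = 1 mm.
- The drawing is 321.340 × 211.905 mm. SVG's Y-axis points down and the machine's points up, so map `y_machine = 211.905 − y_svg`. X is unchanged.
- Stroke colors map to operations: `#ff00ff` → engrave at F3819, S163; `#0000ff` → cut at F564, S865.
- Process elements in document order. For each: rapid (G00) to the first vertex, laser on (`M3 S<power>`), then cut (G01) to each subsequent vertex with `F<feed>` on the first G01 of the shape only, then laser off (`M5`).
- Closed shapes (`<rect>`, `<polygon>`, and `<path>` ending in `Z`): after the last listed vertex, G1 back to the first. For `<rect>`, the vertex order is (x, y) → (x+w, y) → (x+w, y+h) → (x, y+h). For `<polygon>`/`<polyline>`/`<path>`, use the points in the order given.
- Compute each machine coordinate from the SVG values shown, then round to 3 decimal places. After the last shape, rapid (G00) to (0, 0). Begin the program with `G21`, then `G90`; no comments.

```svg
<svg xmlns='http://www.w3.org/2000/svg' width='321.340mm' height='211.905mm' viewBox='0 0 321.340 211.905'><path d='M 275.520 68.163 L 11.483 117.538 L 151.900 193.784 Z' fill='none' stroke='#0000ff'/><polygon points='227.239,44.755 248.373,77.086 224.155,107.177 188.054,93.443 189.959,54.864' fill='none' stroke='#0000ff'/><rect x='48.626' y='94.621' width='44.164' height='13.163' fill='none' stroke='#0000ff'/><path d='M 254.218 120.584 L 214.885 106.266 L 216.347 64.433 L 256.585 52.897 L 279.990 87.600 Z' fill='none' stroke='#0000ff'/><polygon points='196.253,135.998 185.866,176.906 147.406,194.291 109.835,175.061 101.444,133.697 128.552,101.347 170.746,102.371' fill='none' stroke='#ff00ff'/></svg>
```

G21
G90
G00 X275.520 Y143.742
M3 S865
G01 X11.483 Y94.367 F564
G01 X151.900 Y18.121
G01 X275.520 Y143.742
M5
G00 X227.239 Y167.150
M3 S865
G01 X248.373 Y134.819 F564
G01 X224.155 Y104.728
G01 X188.054 Y118.462
G01 X189.959 Y157.041
G01 X227.239 Y167.150
M5
G00 X48.626 Y117.284
M3 S865
G01 X92.790 Y117.284 F564
G01 X92.790 Y104.121
G01 X48.626 Y104.121
G01 X48.626 Y117.284
M5
G00 X254.218 Y91.321
M3 S865
G01 X214.885 Y105.639 F564
G01 X216.347 Y147.472
G01 X256.585 Y159.008
G01 X279.990 Y124.305
G01 X254.218 Y91.321
M5
G00 X196.253 Y75.907
M3 S163
G01 X185.866 Y34.999 F3819
G01 X147.406 Y17.614
G01 X109.835 Y36.844
G01 X101.444 Y78.208
G01 X128.552 Y110.558
G01 X170.746 Y109.534
G01 X196.253 Y75.907
M5
G00 X0.000 Y0.000

1 u = 1 mm; y_m = 211.905 − y.

[1] `<path>` closed polygon, #0000ff→cut S865 F564: (275.520,143.742) → (11.483,94.367) → (151.900,18.121) → (275.520,143.742) (closed)

[2] `<polygon>` regular polygon, #0000ff→cut S865 F564: (227.239,167.150) → (248.373,134.819) → (224.155,104.728) → (188.054,118.462) → (189.959,157.041) → (227.239,167.150) (closed)

[3] `<rect>` rectangle, #0000ff→cut S865 F564: (48.626,117.284) → (92.790,117.284) → (92.790,104.121) → (48.626,104.121) → (48.626,117.284) (closed)

[4] `<path>` regular polygon, #0000ff→cut S865 F564: (254.218,91.321) → (214.885,105.639) → (216.347,147.472) → (256.585,159.008) → (279.990,124.305) → (254.218,91.321) (closed)

[5] `<polygon>` regular polygon, #ff00ff→engrave S163 F3819: (196.253,75.907) → (185.866,34.999) → (147.406,17.614) → (109.835,36.844) → (101.444,78.208) → (128.552,110.558) → (170.746,109.534) → (196.253,75.907) (closed)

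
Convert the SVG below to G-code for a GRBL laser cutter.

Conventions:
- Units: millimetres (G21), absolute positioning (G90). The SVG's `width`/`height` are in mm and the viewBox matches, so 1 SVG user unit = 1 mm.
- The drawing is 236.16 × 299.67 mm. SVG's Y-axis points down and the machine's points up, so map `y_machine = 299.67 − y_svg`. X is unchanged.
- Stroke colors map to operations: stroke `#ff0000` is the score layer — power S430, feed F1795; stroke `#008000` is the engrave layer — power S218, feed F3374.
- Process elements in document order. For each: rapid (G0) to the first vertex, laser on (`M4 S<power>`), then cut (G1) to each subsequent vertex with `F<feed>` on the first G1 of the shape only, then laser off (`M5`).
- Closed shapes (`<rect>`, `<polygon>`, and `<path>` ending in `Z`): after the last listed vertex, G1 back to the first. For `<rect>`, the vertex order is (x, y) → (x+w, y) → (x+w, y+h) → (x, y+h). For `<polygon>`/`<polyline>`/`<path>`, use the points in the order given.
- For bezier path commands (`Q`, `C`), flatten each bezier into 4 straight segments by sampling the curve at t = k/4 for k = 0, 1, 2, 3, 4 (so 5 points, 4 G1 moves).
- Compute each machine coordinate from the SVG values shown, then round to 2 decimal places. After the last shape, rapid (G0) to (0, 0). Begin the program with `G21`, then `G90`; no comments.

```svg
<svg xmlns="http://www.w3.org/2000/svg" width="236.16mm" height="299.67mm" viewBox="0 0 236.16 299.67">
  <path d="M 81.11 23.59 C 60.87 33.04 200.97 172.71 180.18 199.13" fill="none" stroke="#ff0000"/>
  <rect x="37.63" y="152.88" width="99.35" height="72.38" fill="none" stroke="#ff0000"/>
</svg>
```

G21
G90
G0 X81.11 Y276.08
M4 S430
G1 X90.97 Y248.38 F1795
G1 X130.85 Y194.67
G1 X170.62 Y137.79
G1 X180.18 Y100.54
M5
G0 X37.63 Y146.79
M4 S430
G1 X136.98 Y146.79 F1795
G1 X136.98 Y74.41
G1 X37.63 Y74.41
G1 X37.63 Y146.79
M5
G0 X0.00 Y0.00

Since the viewBox matches the mm dimensions, user units are millimetres directly. The only transform is the Y-flip y_m = 299.67 − y_svg.

Shape 1 is a cubic bezier drawn with `<path>`. Its stroke #ff0000 means score at S430, F1795. After flipping Y the toolpath is (81.11,276.08) → (90.97,248.38) → (130.85,194.67) → (170.62,137.79) → (180.18,100.54).

Shape 2 is a rectangle drawn with `<rect>`. Its stroke #ff0000 means score at S430, F1795. After flipping Y the toolpath is (37.63,146.79) → (136.98,146.79) → (136.98,74.41) → (37.63,74.41) → (37.63,146.79), returning to the start.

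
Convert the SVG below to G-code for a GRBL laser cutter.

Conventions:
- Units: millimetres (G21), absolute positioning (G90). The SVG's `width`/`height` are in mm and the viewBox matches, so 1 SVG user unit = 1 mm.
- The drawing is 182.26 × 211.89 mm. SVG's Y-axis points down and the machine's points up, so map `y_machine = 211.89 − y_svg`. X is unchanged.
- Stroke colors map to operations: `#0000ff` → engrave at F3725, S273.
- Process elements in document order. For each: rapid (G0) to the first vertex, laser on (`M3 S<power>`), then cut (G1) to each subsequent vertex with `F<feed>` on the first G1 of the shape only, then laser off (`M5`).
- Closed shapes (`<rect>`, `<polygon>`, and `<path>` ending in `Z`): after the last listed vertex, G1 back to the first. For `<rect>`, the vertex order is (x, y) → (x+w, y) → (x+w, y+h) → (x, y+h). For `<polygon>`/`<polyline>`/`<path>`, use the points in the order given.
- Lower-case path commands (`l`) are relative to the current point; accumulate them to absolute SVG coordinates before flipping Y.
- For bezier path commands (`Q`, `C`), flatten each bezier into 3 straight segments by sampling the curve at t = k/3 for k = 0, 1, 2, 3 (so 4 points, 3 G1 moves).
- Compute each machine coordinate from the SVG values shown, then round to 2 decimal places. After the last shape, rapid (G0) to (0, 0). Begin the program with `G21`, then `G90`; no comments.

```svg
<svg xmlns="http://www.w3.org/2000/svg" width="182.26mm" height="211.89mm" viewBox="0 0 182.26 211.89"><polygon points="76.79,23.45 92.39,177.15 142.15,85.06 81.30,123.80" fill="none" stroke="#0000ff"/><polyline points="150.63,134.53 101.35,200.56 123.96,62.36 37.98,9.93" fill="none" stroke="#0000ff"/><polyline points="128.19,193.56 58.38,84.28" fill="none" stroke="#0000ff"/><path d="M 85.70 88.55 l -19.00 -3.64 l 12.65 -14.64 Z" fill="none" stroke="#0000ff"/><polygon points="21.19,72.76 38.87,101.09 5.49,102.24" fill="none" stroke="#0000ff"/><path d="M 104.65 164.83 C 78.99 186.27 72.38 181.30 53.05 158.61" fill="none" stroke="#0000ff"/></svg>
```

G21
G90
G0 X76.79 Y188.44
M3 S273
G1 X92.39 Y34.74 F3725
G1 X142.15 Y126.83
G1 X81.30 Y88.09
G1 X76.79 Y188.44
M5
G0 X150.63 Y77.36
M3 S273
G1 X101.35 Y11.33 F3725
G1 X123.96 Y149.53
G1 X37.98 Y201.96
M5
G0 X128.19 Y18.33
M3 S273
G1 X58.38 Y127.61 F3725
M5
G0 X85.70 Y123.34
M3 S273
G1 X66.70 Y126.98 F3725
G1 X79.35 Y141.62
G1 X85.70 Y123.34
M5
G0 X21.19 Y139.13
M3 S273
G1 X38.87 Y110.80 F3725
G1 X5.49 Y109.65
G1 X21.19 Y139.13
M5
G0 X104.65 Y47.06
M3 S273
G1 X84.16 Y34.10 F3725
G1 X69.32 Y36.82
G1 X53.05 Y53.28
M5
G0 X0.00 Y0.00

Since the viewBox matches the mm dimensions, user units are millimetres directly. The only transform is the Y-flip y_m = 211.89 − y_svg.

Shape 1 is a closed polygon drawn with `<polygon>`. Its stroke #0000ff means engrave at S273, F3725. After flipping Y the toolpath is (76.79,188.44) → (92.39,34.74) → (142.15,126.83) → (81.30,88.09) → (76.79,188.44), returning to the start.

Shape 2 is a open polyline drawn with `<polyline>`. Its stroke #0000ff means engrave at S273, F3725. After flipping Y the toolpath is (150.63,77.36) → (101.35,11.33) → (123.96,149.53) → (37.98,201.96).

Shape 3 is a line segment drawn with `<polyline>`. Its stroke #0000ff means engrave at S273, F3725. After flipping Y the toolpath is (128.19,18.33) → (58.38,127.61).

Shape 4 is a regular polygon drawn with `<path>`. Its stroke #0000ff means engrave at S273, F3725. After flipping Y the toolpath is (85.70,123.34) → (66.70,126.98) → (79.35,141.62) → (85.70,123.34), returning to the start.

Shape 5 is a regular polygon drawn with `<polygon>`. Its stroke #0000ff means engrave at S273, F3725. After flipping Y the toolpath is (21.19,139.13) → (38.87,110.80) → (5.49,109.65) → (21.19,139.13), returning to the start.

Shape 6 is a cubic bezier drawn with `<path>`. Its stroke #0000ff means engrave at S273, F3725. After flipping Y the toolpath is (104.65,47.06) → (84.16,34.10) → (69.32,36.82) → (53.05,53.28).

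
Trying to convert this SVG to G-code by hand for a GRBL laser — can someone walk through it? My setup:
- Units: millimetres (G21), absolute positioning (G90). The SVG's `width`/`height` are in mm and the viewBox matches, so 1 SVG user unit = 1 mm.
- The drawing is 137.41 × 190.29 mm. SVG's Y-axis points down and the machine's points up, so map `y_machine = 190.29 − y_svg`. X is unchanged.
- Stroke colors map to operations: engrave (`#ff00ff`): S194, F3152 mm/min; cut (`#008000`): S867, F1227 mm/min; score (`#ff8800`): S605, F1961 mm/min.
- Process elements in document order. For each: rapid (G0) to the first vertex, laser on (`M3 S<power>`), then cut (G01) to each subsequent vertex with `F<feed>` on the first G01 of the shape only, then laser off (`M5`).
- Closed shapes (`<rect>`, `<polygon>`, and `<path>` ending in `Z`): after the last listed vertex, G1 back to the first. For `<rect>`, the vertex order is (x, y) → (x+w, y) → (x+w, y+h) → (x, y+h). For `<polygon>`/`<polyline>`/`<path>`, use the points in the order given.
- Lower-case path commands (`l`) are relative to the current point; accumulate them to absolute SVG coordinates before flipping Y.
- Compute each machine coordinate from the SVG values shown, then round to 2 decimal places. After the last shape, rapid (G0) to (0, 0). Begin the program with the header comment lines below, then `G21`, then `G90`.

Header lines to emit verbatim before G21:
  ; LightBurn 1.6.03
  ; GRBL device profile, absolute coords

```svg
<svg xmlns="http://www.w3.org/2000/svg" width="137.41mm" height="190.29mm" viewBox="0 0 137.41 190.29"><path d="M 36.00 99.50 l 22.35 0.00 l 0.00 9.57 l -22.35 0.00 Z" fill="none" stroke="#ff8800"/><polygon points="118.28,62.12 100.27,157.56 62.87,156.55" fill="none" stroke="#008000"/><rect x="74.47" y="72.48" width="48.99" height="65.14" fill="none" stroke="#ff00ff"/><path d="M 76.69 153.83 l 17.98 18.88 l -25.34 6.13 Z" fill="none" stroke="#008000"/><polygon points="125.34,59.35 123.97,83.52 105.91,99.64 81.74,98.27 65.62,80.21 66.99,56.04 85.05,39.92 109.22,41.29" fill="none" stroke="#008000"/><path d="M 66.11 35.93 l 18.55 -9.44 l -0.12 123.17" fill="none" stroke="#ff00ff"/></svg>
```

; LightBurn 1.6.03
; GRBL device profile, absolute coords
G21
G90
G0 X36.00 Y90.79
M3 S605
G01 X58.35 Y90.79 F1961
G01 X58.35 Y81.22
G01 X36.00 Y81.22
G01 X36.00 Y90.79
M5
G0 X118.28 Y128.17
M3 S867
G01 X100.27 Y32.73 F1227
G01 X62.87 Y33.74
G01 X118.28 Y128.17
M5
G0 X74.47 Y117.81
M3 S194
G01 X123.46 Y117.81 F3152
G01 X123.46 Y52.67
G01 X74.47 Y52.67
G01 X74.47 Y117.81
M5
G0 X76.69 Y36.46
M3 S867
G01 X94.67 Y17.58 F1227
G01 X69.33 Y11.45
G01 X76.69 Y36.46
M5
G0 X125.34 Y130.94
M3 S867
G01 X123.97 Y106.77 F1227
G01 X105.91 Y90.65
G01 X81.74 Y92.02
G01 X65.62 Y110.08
G01 X66.99 Y134.25
G01 X85.05 Y150.37
G01 X109.22 Y149.00
G01 X125.34 Y130.94
M5
G0 X66.11 Y154.36
M3 S194
G01 X84.66 Y163.80 F3152
G01 X84.54 Y40.63
M5
G0 X0.00 Y0.00

Since the viewBox matches the mm dimensions, user units are millimetres directly. The only transform is the Y-flip y_m = 190.29 − y_svg.

Shape 1 is a rectangle drawn with `<path>`. Its stroke #ff8800 means score at S605, F1961. After flipping Y the toolpath is (36.00,90.79) → (58.35,90.79) → (58.35,81.22) → (36.00,81.22) → (36.00,90.79), returning to the start.

Shape 2 is a closed polygon drawn with `<polygon>`. Its stroke #008000 means cut at S867, F1227. After flipping Y the toolpath is (118.28,128.17) → (100.27,32.73) → (62.87,33.74) → (118.28,128.17), returning to the start.

Shape 3 is a rectangle drawn with `<rect>`. Its stroke #ff00ff means engrave at S194, F3152. After flipping Y the toolpath is (74.47,117.81) → (123.46,117.81) → (123.46,52.67) → (74.47,52.67) → (74.47,117.81), returning to the start.

Shape 4 is a regular polygon drawn with `<path>`. Its stroke #008000 means cut at S867, F1227. After flipping Y the toolpath is (76.69,36.46) → (94.67,17.58) → (69.33,11.45) → (76.69,36.46), returning to the start.

Shape 5 is a regular polygon drawn with `<polygon>`. Its stroke #008000 means cut at S867, F1227. After flipping Y the toolpath is (125.34,130.94) → (123.97,106.77) → (105.91,90.65) → (81.74,92.02) → (65.62,110.08) → (66.99,134.25) → (85.05,150.37) → (109.22,149.00) → (125.34,130.94), returning to the start.

Shape 6 is a open polyline drawn with `<path>`. Its stroke #ff00ff means engrave at S194, F3152. After flipping Y the toolpath is (66.11,154.36) → (84.66,163.80) → (84.54,40.63).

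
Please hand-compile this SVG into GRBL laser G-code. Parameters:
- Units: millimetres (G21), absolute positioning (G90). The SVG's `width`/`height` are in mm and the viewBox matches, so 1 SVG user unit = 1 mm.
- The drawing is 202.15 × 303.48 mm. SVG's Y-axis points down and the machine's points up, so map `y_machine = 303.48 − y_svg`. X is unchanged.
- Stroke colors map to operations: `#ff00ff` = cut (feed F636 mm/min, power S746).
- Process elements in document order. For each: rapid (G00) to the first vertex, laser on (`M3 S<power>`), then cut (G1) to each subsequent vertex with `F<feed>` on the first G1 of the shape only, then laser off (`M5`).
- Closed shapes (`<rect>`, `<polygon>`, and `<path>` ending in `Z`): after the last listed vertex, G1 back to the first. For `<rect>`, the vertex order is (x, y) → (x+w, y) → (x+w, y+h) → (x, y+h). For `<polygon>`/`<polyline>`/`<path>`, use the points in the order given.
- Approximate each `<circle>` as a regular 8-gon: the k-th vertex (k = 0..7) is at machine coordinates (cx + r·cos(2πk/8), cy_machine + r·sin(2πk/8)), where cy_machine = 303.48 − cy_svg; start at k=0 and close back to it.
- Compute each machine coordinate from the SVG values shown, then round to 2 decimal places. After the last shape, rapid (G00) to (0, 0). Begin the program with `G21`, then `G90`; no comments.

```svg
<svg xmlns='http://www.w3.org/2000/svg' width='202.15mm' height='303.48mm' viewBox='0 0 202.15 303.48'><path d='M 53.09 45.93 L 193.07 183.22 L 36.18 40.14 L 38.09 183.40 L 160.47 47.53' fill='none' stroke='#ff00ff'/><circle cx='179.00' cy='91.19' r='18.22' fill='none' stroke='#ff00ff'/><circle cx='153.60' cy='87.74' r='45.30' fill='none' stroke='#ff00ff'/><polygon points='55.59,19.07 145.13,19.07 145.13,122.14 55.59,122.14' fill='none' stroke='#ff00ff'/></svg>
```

G21
G90
G00 X53.09 Y257.55
M3 S746
G1 X193.07 Y120.26 F636
G1 X36.18 Y263.34
G1 X38.09 Y120.08
G1 X160.47 Y255.95
M5
G00 X197.22 Y212.29
M3 S746
G1 X191.88 Y225.17 F636
G1 X179.00 Y230.51
G1 X166.12 Y225.17
G1 X160.78 Y212.29
G1 X166.12 Y199.41
G1 X179.00 Y194.07
G1 X191.88 Y199.41
G1 X197.22 Y212.29
M5
G00 X198.90 Y215.74
M3 S746
G1 X185.63 Y247.77 F636
G1 X153.60 Y261.04
G1 X121.57 Y247.77
G1 X108.30 Y215.74
G1 X121.57 Y183.71
G1 X153.60 Y170.44
G1 X185.63 Y183.71
G1 X198.90 Y215.74
M5
G00 X55.59 Y284.41
M3 S746
G1 X145.13 Y284.41 F636
G1 X145.13 Y181.34
G1 X55.59 Y181.34
G1 X55.59 Y284.41
M5
G00 X0.00 Y0.00

Since the viewBox matches the mm dimensions, user units are millimetres directly. The only transform is the Y-flip y_m = 303.48 − y_svg.

Shape 1 is a open polyline drawn with `<path>`. Its stroke #ff00ff means cut at S746, F636. After flipping Y the toolpath is (53.09,257.55) → (193.07,120.26) → (36.18,263.34) → (38.09,120.08) → (160.47,255.95).

Shape 2 is a circle drawn with `<circle>`. Its stroke #ff00ff means cut at S746, F636. After flipping Y the toolpath is (197.22,212.29) → (191.88,225.17) → (179.00,230.51) → (166.12,225.17) → (160.78,212.29) → (166.12,199.41) → (179.00,194.07) → (191.88,199.41) → (197.22,212.29), returning to the start.

Shape 3 is a circle drawn with `<circle>`. Its stroke #ff00ff means cut at S746, F636. After flipping Y the toolpath is (198.90,215.74) → (185.63,247.77) → (153.60,261.04) → (121.57,247.77) → (108.30,215.74) → (121.57,183.71) → (153.60,170.44) → (185.63,183.71) → (198.90,215.74), returning to the start.

Shape 4 is a rectangle drawn with `<polygon>`. Its stroke #ff00ff means cut at S746, F636. After flipping Y the toolpath is (55.59,284.41) → (145.13,284.41) → (145.13,181.34) → (55.59,181.34) → (55.59,284.41), returning to the start.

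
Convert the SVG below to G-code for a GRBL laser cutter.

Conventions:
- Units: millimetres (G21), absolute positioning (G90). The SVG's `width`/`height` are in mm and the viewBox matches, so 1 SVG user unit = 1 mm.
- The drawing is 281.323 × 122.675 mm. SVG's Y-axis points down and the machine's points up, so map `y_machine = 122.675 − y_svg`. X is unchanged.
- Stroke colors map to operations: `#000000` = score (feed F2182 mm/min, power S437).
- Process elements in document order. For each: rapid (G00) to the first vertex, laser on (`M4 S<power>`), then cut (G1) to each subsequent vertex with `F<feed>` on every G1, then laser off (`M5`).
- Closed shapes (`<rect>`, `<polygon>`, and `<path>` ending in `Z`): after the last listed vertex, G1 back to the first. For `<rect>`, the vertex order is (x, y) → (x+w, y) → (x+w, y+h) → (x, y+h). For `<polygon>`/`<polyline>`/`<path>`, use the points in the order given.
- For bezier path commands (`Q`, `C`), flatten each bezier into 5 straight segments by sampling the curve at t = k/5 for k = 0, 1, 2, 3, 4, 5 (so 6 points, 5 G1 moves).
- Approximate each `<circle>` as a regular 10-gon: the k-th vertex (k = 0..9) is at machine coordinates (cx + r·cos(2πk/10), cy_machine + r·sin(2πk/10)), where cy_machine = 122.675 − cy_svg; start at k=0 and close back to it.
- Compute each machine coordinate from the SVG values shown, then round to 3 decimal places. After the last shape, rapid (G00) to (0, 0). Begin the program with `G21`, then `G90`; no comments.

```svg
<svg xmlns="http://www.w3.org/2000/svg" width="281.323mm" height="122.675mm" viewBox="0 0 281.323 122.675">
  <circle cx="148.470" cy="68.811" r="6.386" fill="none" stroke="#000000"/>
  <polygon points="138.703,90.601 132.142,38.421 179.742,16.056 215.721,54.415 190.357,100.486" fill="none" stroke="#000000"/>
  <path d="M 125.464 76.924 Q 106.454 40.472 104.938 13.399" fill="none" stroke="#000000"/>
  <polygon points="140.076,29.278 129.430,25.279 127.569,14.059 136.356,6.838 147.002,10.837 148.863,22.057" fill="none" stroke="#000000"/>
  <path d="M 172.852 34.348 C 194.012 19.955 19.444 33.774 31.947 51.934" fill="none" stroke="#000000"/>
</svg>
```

G21
G90
G00 X154.856 Y53.864
M4 S437
G1 X153.636 Y57.618 F2182
G1 X150.443 Y59.937 F2182
G1 X146.497 Y59.937 F2182
G1 X143.304 Y57.618 F2182
G1 X142.084 Y53.864 F2182
G1 X143.304 Y50.110 F2182
G1 X146.497 Y47.791 F2182
G1 X150.443 Y47.791 F2182
G1 X153.636 Y50.110 F2182
G1 X154.856 Y53.864 F2182
M5
G00 X138.703 Y32.074
M4 S437
G1 X132.142 Y84.254 F2182
G1 X179.742 Y106.619 F2182
G1 X215.721 Y68.260 F2182
G1 X190.357 Y22.189 F2182
G1 X138.703 Y32.074 F2182
M5
G00 X125.464 Y45.751
M4 S437
G1 X118.560 Y59.957 F2182
G1 X113.055 Y73.412 F2182
G1 X108.950 Y86.117 F2182
G1 X106.244 Y98.072 F2182
G1 X104.938 Y109.276 F2182
M5
G00 X140.076 Y93.397
M4 S437
G1 X129.430 Y97.396 F2182
G1 X127.569 Y108.616 F2182
G1 X136.356 Y115.837 F2182
G1 X147.002 Y111.838 F2182
G1 X148.863 Y100.618 F2182
G1 X140.076 Y93.397 F2182
M5
G00 X172.852 Y88.327
M4 S437
G1 X165.123 Y93.768 F2182
G1 X128.794 Y93.585 F2182
G1 X82.238 Y88.922 F2182
G1 X43.831 Y80.925 F2182
G1 X31.947 Y70.741 F2182
M5
G00 X0.000 Y0.000

viewBox `0 0 281.323 122.675` with mm width/height → 1 unit = 1 mm. Flip: y_m = 122.675 − y_svg.

**Shape 1** — `<circle>` circle, stroke `#000000` → score (S437, F2182). Machine vertices: (154.856,53.864) → (153.636,57.618) → (150.443,59.937) → (146.497,59.937) → (143.304,57.618) → (142.084,53.864) → (143.304,50.110) → (146.497,47.791) → (150.443,47.791) → (153.636,50.110) → (154.856,53.864). Closed: final G1 returns to the first vertex.

**Shape 2** — `<polygon>` regular polygon, stroke `#000000` → score (S437, F2182). Machine vertices: (138.703,32.074) → (132.142,84.254) → (179.742,106.619) → (215.721,68.260) → (190.357,22.189) → (138.703,32.074). Closed: final G1 returns to the first vertex.

**Shape 3** — `<path>` quadratic bezier, stroke `#000000` → score (S437, F2182). Control points (SVG): P0=(125.464,76.924), P1=(106.454,40.472), P2=(104.938,13.399); sampled at t=k/5. Machine vertices: (125.464,45.751) → (118.560,59.957) → (113.055,73.412) → (108.950,86.117) → (106.244,98.072) → (104.938,109.276). Open path.

**Shape 4** — `<polygon>` regular polygon, stroke `#000000` → score (S437, F2182). Machine vertices: (140.076,93.397) → (129.430,97.396) → (127.569,108.616) → (136.356,115.837) → (147.002,111.838) → (148.863,100.618) → (140.076,93.397). Closed: final G1 returns to the first vertex.

**Shape 5** — `<path>` cubic bezier, stroke `#000000` → score (S437, F2182). Control points (SVG): P0=(172.852,34.348), P1=(194.012,19.955), P2=(19.444,33.774), P3=(31.947,51.934); sampled at t=k/5. Machine vertices: (172.852,88.327) → (165.123,93.768) → (128.794,93.585) → (82.238,88.922) → (43.831,80.925) → (31.947,70.741). Open path.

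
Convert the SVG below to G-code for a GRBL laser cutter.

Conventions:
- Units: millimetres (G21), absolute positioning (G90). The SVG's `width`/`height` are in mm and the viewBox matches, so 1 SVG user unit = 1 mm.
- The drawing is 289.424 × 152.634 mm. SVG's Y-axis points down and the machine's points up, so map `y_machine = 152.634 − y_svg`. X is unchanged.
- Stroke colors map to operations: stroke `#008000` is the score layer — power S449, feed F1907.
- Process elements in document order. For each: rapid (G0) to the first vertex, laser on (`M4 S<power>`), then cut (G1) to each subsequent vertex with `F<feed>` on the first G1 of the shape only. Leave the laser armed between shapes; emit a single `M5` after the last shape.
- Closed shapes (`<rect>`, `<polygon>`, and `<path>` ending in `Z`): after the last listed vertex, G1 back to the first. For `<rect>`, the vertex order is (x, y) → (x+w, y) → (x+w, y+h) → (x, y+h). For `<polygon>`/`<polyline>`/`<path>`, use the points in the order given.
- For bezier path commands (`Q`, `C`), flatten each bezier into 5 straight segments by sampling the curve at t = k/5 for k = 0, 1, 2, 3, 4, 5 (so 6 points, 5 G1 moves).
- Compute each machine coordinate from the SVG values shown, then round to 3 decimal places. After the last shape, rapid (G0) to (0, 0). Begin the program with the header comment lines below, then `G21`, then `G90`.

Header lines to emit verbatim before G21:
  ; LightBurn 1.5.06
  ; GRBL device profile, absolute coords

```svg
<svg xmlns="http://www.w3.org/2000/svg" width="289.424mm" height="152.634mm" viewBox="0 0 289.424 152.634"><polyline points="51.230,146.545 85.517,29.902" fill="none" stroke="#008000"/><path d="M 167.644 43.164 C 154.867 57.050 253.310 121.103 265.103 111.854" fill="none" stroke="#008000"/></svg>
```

viewBox `0 0 289.424 152.634` with mm width/height → 1 unit = 1 mm. Flip: y_m = 152.634 − y_svg.

**Shape 1** — `<polyline>` line segment, stroke `#008000` → score (S449, F1907). Machine vertices: (51.230,6.089) → (85.517,122.732). Open path.

**Shape 2** — `<path>` cubic bezier, stroke `#008000` → score (S449, F1907). Control points (SVG): P0=(167.644,43.164), P1=(154.867,57.050), P2=(253.310,121.103), P3=(265.103,111.854); sampled at t=k/5. Machine vertices: (167.644,109.470) → (171.741,96.106) → (193.034,76.629) → (222.023,56.964) → (249.212,43.039) → (265.103,40.780). Open path.

; LightBurn 1.5.06
; GRBL device profile, absolute coords
G21
G90
G0 X51.230 Y6.089
M4 S449
G1 X85.517 Y122.732 F1907
G0 X167.644 Y109.470
M4 S449
G1 X171.741 Y96.106 F1907
G1 X193.034 Y76.629
G1 X222.023 Y56.964
G1 X249.212 Y43.039
G1 X265.103 Y40.780
M5
G0 X0.000 Y0.000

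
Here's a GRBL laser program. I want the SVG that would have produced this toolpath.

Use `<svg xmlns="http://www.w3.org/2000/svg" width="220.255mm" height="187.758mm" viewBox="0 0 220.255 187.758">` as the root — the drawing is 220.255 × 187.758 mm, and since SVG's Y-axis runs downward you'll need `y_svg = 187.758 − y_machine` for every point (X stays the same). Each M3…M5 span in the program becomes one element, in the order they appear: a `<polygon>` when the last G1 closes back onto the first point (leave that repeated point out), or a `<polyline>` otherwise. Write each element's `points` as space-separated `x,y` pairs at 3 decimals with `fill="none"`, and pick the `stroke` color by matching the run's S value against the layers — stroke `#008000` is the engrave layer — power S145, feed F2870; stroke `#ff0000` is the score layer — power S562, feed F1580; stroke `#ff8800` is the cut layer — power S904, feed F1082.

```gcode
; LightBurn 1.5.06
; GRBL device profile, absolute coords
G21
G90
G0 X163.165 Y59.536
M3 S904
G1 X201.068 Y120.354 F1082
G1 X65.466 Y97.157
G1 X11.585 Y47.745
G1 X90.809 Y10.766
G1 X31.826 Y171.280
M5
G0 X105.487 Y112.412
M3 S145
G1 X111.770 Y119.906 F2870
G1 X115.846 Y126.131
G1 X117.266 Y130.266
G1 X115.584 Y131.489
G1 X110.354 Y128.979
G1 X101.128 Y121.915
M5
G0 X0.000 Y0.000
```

Each laser-on run becomes one SVG element. Flip Y back into SVG space with y_svg = 187.758 − y_machine.

Run 1: S904 ⇒ cut layer `#ff8800`. The run is open, so emit a `<polyline>` with points (Y-flipped): 163.165,128.222 201.068,67.404 65.466,90.601 11.585,140.013 90.809,176.992 31.826,16.478.

Run 2: power S145 maps to stroke `#008000` (engrave). The run is open, so emit a `<polyline>` with points (Y-flipped): 105.487,75.346 111.770,67.852 115.846,61.627 117.266,57.492 115.584,56.269 110.354,58.779 101.128,65.843.

<svg xmlns="http://www.w3.org/2000/svg" width="220.255mm" height="187.758mm" viewBox="0 0 220.255 187.758">
  <polyline points="163.165,128.222 201.068,67.404 65.466,90.601 11.585,140.013 90.809,176.992 31.826,16.478" fill="none" stroke="#ff8800"/>
  <polyline points="105.487,75.346 111.770,67.852 115.846,61.627 117.266,57.492 115.584,56.269 110.354,58.779 101.128,65.843" fill="none" stroke="#008000"/>
</svg>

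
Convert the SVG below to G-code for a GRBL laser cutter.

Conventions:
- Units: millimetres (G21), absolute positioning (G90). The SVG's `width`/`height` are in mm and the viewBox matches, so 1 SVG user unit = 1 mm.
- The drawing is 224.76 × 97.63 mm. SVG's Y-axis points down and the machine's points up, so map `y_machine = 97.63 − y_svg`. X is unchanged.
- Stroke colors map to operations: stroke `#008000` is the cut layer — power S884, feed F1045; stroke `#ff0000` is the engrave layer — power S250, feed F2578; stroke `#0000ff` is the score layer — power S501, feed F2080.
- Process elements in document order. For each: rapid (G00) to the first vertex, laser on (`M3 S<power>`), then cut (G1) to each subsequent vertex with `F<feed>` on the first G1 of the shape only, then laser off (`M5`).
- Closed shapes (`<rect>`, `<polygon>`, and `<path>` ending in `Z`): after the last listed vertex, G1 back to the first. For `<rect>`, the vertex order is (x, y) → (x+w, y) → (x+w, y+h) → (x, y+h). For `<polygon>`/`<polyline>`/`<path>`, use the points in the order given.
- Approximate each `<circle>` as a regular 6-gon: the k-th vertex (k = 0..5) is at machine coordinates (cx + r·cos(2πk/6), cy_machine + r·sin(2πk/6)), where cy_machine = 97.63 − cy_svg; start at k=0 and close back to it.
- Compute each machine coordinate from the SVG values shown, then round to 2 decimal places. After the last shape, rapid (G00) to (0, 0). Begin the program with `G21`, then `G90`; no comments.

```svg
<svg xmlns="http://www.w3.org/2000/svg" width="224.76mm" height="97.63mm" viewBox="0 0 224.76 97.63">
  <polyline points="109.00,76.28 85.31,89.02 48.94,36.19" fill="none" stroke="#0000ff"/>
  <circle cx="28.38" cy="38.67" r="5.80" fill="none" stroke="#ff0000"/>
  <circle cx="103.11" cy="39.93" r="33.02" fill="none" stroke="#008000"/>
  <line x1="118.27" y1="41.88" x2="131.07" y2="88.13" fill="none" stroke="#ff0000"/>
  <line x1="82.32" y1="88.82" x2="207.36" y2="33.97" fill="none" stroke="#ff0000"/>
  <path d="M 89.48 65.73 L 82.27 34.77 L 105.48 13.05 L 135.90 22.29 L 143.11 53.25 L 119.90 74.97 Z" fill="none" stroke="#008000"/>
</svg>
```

G21
G90
G00 X109.00 Y21.35
M3 S501
G1 X85.31 Y8.61 F2080
G1 X48.94 Y61.44
M5
G00 X34.18 Y58.96
M3 S250
G1 X31.28 Y63.98 F2578
G1 X25.48 Y63.98
G1 X22.58 Y58.96
G1 X25.48 Y53.94
G1 X31.28 Y53.94
G1 X34.18 Y58.96
M5
G00 X136.13 Y57.70
M3 S884
G1 X119.62 Y86.30 F1045
G1 X86.60 Y86.30
G1 X70.09 Y57.70
G1 X86.60 Y29.10
G1 X119.62 Y29.10
G1 X136.13 Y57.70
M5
G00 X118.27 Y55.75
M3 S250
G1 X131.07 Y9.50 F2578
M5
G00 X82.32 Y8.81
M3 S250
G1 X207.36 Y63.66 F2578
M5
G00 X89.48 Y31.90
M3 S884
G1 X82.27 Y62.86 F1045
G1 X105.48 Y84.58
G1 X135.90 Y75.34
G1 X143.11 Y44.38
G1 X119.90 Y22.66
G1 X89.48 Y31.90
M5
G00 X0.00 Y0.00

1 u = 1 mm; y_m = 97.63 − y.

[1] `<polyline>` open polyline, #0000ff→score S501 F2080: (109.00,21.35) → (85.31,8.61) → (48.94,61.44)

[2] `<circle>` circle, #ff0000→engrave S250 F2578: (34.18,58.96) → (31.28,63.98) → (25.48,63.98) → (22.58,58.96) → (25.48,53.94) → (31.28,53.94) → (34.18,58.96) (closed)

[3] `<circle>` circle, #008000→cut S884 F1045: (136.13,57.70) → (119.62,86.30) → (86.60,86.30) → (70.09,57.70) → (86.60,29.10) → (119.62,29.10) → (136.13,57.70) (closed)

[4] `<line>` line segment, #ff0000→engrave S250 F2578: (118.27,55.75) → (131.07,9.50)

[5] `<line>` line segment, #ff0000→engrave S250 F2578: (82.32,8.81) → (207.36,63.66)

[6] `<path>` regular polygon, #008000→cut S884 F1045: (89.48,31.90) → (82.27,62.86) → (105.48,84.58) → (135.90,75.34) → (143.11,44.38) → (119.90,22.66) → (89.48,31.90) (closed)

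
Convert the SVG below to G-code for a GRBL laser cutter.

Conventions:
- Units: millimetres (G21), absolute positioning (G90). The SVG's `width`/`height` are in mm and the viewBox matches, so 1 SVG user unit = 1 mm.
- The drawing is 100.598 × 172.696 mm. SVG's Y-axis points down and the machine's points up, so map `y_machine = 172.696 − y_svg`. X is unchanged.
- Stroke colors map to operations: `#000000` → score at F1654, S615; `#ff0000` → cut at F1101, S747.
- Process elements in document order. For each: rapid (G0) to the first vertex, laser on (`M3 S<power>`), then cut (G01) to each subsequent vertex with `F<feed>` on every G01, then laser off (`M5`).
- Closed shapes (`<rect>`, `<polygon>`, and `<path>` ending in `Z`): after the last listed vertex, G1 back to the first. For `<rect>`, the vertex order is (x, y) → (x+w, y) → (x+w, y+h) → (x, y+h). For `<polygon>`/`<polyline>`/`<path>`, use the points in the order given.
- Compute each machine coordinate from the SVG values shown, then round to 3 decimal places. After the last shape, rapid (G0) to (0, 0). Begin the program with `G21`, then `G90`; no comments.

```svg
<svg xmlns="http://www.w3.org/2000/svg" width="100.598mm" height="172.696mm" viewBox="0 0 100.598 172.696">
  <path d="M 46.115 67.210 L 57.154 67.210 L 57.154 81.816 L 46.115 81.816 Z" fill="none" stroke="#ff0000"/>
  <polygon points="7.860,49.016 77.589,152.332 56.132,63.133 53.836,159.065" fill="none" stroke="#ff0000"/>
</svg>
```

viewBox `0 0 100.598 172.696` with mm width/height → 1 unit = 1 mm. Flip: y_m = 172.696 − y_svg.

**Shape 1** — `<path>` rectangle, stroke `#ff0000` → cut (S747, F1101). Machine vertices: (46.115,105.486) → (57.154,105.486) → (57.154,90.880) → (46.115,90.880) → (46.115,105.486). Closed: final G1 returns to the first vertex.

**Shape 2** — `<polygon>` closed polygon, stroke `#ff0000` → cut (S747, F1101). Machine vertices: (7.860,123.680) → (77.589,20.364) → (56.132,109.563) → (53.836,13.631) → (7.860,123.680). Closed: final G1 returns to the first vertex.

G21
G90
G0 X46.115 Y105.486
M3 S747
G01 X57.154 Y105.486 F1101
G01 X57.154 Y90.880 F1101
G01 X46.115 Y90.880 F1101
G01 X46.115 Y105.486 F1101
M5
G0 X7.860 Y123.680
M3 S747
G01 X77.589 Y20.364 F1101
G01 X56.132 Y109.563 F1101
G01 X53.836 Y13.631 F1101
G01 X7.860 Y123.680 F1101
M5
G0 X0.000 Y0.000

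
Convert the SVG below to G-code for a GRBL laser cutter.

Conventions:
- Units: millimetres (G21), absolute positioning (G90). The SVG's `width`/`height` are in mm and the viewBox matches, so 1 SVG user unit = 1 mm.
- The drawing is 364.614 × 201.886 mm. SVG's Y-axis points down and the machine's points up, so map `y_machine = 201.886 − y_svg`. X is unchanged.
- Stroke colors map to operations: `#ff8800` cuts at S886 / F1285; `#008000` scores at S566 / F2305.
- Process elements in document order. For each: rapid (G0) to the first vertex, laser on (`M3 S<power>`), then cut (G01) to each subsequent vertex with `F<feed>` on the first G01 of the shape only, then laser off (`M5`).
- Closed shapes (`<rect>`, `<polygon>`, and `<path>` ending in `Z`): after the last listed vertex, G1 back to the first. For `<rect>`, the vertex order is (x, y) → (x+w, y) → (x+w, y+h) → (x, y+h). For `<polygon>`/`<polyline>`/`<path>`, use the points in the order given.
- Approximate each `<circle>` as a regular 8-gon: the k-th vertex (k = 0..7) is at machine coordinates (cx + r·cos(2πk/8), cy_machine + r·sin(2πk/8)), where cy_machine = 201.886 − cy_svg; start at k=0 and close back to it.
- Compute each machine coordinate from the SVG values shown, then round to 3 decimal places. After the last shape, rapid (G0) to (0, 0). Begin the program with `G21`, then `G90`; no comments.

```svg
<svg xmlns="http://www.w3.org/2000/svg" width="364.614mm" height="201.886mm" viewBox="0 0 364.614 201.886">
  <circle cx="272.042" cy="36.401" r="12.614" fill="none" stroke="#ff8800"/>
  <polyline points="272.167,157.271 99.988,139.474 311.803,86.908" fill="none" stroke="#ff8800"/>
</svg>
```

Since the viewBox matches the mm dimensions, user units are millimetres directly. The only transform is the Y-flip y_m = 201.886 − y_svg.

Shape 1 is a circle drawn with `<circle>`. Its stroke #ff8800 means cut at S886, F1285. After flipping Y the toolpath is (284.656,165.485) → (280.961,174.404) → (272.042,178.099) → (263.123,174.404) → (259.428,165.485) → (263.123,156.566) → (272.042,152.871) → (280.961,156.566) → (284.656,165.485), returning to the start.

Shape 2 is a open polyline drawn with `<polyline>`. Its stroke #ff8800 means cut at S886, F1285. After flipping Y the toolpath is (272.167,44.615) → (99.988,62.412) → (311.803,114.978).

G21
G90
G0 X284.656 Y165.485
M3 S886
G01 X280.961 Y174.404 F1285
G01 X272.042 Y178.099
G01 X263.123 Y174.404
G01 X259.428 Y165.485
G01 X263.123 Y156.566
G01 X272.042 Y152.871
G01 X280.961 Y156.566
G01 X284.656 Y165.485
M5
G0 X272.167 Y44.615
M3 S886
G01 X99.988 Y62.412 F1285
G01 X311.803 Y114.978
M5
G0 X0.000 Y0.000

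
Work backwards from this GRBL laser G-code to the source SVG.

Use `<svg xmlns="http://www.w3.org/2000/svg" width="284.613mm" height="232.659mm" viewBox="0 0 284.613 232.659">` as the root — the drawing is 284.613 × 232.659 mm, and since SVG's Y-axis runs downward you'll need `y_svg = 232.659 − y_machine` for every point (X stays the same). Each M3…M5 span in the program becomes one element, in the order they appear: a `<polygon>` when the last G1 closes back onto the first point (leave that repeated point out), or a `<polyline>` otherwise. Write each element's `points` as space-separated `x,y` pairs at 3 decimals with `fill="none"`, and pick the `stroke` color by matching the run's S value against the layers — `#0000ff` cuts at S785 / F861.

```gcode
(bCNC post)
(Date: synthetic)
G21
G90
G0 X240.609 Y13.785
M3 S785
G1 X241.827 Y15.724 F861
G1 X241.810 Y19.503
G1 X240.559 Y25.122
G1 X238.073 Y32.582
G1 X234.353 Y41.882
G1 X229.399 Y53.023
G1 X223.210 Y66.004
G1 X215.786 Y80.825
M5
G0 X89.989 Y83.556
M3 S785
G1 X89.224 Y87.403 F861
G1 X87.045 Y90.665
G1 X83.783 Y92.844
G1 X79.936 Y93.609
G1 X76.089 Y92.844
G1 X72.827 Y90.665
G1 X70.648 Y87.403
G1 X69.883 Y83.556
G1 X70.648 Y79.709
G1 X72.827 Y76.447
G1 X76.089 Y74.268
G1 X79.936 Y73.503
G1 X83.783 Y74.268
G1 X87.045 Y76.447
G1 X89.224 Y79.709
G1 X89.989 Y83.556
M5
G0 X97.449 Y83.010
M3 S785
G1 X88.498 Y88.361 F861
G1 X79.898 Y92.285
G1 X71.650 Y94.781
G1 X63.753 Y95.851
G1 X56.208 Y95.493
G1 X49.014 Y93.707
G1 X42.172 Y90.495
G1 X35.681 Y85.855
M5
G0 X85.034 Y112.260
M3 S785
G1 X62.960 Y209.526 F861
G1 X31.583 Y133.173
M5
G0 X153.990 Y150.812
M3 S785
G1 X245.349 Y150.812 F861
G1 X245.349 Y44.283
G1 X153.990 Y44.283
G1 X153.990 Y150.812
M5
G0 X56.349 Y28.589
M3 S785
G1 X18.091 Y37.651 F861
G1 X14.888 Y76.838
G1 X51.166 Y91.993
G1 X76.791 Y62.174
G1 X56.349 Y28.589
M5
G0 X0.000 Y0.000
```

Each laser-on run becomes one SVG element. Flip Y back into SVG space with y_svg = 232.659 − y_machine. Every run uses S785, so all elements get stroke `#0000ff` (cut).

Run 1: The run is open, so emit a `<polyline>` with points (Y-flipped): 240.609,218.874 241.827,216.935 241.810,213.156 240.559,207.537 238.073,200.077 234.353,190.777 229.399,179.636 223.210,166.655 215.786,151.834.

Run 2: The run returns to its start, so emit a `<polygon>` with points (Y-flipped): 89.989,149.103 89.224,145.256 87.045,141.994 83.783,139.815 79.936,139.050 76.089,139.815 72.827,141.994 70.648,145.256 69.883,149.103 70.648,152.950 72.827,156.212 76.089,158.391 79.936,159.156 83.783,158.391 87.045,156.212 89.224,152.950.

Run 3: The run is open, so emit a `<polyline>` with points (Y-flipped): 97.449,149.649 88.498,144.298 79.898,140.374 71.650,137.878 63.753,136.808 56.208,137.166 49.014,138.952 42.172,142.164 35.681,146.804.

Run 4: The run is open, so emit a `<polyline>` with points (Y-flipped): 85.034,120.399 62.960,23.133 31.583,99.486.

Run 5: The run returns to its start, so emit a `<polygon>` with points (Y-flipped): 153.990,81.847 245.349,81.847 245.349,188.376 153.990,188.376.

Run 6: The run returns to its start, so emit a `<polygon>` with points (Y-flipped): 56.349,204.070 18.091,195.008 14.888,155.821 51.166,140.666 76.791,170.485.

<svg xmlns="http://www.w3.org/2000/svg" width="284.613mm" height="232.659mm" viewBox="0 0 284.613 232.659">
  <polyline points="240.609,218.874 241.827,216.935 241.810,213.156 240.559,207.537 238.073,200.077 234.353,190.777 229.399,179.636 223.210,166.655 215.786,151.834" fill="none" stroke="#0000ff"/>
  <polygon points="89.989,149.103 89.224,145.256 87.045,141.994 83.783,139.815 79.936,139.050 76.089,139.815 72.827,141.994 70.648,145.256 69.883,149.103 70.648,152.950 72.827,156.212 76.089,158.391 79.936,159.156 83.783,158.391 87.045,156.212 89.224,152.950" fill="none" stroke="#0000ff"/>
  <polyline points="97.449,149.649 88.498,144.298 79.898,140.374 71.650,137.878 63.753,136.808 56.208,137.166 49.014,138.952 42.172,142.164 35.681,146.804" fill="none" stroke="#0000ff"/>
  <polyline points="85.034,120.399 62.960,23.133 31.583,99.486" fill="none" stroke="#0000ff"/>
  <polygon points="153.990,81.847 245.349,81.847 245.349,188.376 153.990,188.376" fill="none" stroke="#0000ff"/>
  <polygon points="56.349,204.070 18.091,195.008 14.888,155.821 51.166,140.666 76.791,170.485" fill="none" stroke="#0000ff"/>
</svg>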